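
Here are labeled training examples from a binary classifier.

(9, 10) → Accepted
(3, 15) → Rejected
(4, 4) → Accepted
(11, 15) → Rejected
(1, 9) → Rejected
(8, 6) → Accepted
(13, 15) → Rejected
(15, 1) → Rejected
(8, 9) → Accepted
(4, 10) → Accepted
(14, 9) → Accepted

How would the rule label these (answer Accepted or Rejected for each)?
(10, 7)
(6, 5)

A rule that fits every label: product is even — true of each 'Accepted' example, false of each 'Rejected' one.
Accepted: (10, 7), since 10·7 = 70. Accepted: (6, 5), since 6·5 = 30.

Accepted, Accepted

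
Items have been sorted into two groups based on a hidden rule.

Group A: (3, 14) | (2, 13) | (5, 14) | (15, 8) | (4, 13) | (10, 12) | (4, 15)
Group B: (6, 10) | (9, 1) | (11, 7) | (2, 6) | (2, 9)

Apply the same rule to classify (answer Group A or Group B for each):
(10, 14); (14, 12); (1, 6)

Group A, Group A, Group B

The distinguishing property — max ≥ 12 — holds for all the 'Group A' cases and none of the 'Group B' cases.
(10, 14) → max 14 → Group A. (14, 12) → max 14 → Group A. (1, 6) → max 6 → Group B.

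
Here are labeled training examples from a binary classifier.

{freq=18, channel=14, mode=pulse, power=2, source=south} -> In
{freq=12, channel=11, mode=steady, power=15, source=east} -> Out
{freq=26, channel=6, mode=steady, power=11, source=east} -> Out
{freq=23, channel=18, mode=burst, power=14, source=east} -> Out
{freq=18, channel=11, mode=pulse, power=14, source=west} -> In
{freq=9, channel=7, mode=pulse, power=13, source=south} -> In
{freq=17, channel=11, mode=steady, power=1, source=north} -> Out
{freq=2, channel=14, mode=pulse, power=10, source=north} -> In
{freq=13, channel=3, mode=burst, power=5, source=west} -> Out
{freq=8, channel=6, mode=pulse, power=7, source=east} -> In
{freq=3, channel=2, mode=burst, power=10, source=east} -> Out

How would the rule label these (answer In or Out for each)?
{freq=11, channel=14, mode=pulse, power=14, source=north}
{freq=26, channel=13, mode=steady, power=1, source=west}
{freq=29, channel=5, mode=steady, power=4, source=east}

In, Out, Out

Comparing the two groups points to one rule — mode is pulse.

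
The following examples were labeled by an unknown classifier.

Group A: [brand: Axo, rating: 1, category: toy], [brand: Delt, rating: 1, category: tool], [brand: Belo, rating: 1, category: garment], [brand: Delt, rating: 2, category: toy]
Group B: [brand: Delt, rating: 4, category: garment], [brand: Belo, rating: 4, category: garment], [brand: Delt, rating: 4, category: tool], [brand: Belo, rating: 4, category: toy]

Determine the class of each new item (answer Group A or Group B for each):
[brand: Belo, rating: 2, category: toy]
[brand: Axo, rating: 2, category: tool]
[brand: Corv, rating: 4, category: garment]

The pattern is that an item is 'Group A' exactly when: rating ≤ 2.

Group A, Group A, Group B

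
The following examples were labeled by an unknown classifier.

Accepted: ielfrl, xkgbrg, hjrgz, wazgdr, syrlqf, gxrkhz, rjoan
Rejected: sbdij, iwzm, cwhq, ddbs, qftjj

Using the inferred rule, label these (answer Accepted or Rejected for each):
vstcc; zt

The pattern is that an item is 'Accepted' exactly when: contains 'r'.
vstcc: Rejected (no 'r'). zt: Rejected (no 'r').

Rejected, Rejected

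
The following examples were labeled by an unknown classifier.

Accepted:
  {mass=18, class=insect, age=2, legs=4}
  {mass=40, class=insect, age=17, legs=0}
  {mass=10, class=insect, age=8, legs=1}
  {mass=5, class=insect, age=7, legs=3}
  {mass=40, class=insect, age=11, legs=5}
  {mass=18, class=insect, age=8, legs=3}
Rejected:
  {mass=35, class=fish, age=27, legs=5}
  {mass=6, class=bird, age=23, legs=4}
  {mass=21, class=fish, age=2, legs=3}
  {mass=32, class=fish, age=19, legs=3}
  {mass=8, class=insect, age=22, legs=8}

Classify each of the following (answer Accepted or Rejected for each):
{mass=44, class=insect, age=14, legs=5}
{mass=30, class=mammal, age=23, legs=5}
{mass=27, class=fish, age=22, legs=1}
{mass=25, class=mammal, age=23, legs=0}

Accepted, Rejected, Rejected, Rejected

Rule: class is insect AND age ≤ 17. This holds for each 'Accepted' example and fails for each 'Rejected' one.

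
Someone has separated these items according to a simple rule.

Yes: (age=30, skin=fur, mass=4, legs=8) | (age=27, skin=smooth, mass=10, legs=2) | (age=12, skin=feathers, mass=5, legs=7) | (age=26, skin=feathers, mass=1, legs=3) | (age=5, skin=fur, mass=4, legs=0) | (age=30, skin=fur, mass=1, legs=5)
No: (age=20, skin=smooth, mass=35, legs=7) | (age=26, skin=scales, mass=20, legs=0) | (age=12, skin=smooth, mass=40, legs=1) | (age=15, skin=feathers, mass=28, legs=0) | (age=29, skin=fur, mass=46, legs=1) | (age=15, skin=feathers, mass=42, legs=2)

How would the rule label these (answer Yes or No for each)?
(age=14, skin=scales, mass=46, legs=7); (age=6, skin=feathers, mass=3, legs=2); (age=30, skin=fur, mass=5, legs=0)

No, Yes, Yes

Every 'Yes' example satisfies: mass ≤ 10. None of the 'No' examples do.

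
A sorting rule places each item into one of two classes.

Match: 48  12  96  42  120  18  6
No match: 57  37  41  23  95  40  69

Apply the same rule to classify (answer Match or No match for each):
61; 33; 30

Comparing the two groups points to one rule — multiple of 6.
61 — 61 = 6·10 + 1, hence No match.
33 — 33 = 6·5 + 3, hence No match.
30 — 30 = 6·5, hence Match.

No match, No match, Match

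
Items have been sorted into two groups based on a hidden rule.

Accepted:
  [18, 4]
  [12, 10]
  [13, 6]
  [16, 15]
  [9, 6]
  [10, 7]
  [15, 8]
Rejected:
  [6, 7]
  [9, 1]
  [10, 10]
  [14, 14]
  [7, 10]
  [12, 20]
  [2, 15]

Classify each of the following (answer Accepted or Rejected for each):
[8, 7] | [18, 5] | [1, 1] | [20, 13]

A rule that fits every label: first > second AND sum ≥ 13 — true of each 'Accepted' example, false of each 'Rejected' one.

Accepted, Accepted, Rejected, Accepted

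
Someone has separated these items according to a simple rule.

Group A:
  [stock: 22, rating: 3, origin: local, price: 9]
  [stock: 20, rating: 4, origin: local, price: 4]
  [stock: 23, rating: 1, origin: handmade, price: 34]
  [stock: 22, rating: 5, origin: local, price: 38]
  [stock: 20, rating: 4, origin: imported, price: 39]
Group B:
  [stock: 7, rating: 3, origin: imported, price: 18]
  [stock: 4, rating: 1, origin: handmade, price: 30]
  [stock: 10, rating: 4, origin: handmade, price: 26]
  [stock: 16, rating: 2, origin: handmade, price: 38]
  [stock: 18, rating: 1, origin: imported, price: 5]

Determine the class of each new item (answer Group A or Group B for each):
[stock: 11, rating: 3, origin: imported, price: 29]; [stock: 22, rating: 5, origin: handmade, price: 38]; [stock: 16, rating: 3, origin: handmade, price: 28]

The simplest hypothesis consistent with all the labels is: stock ≥ 20.
[stock: 11, rating: 3, origin: imported, price: 29]: Group B (stock = 11).
[stock: 22, rating: 5, origin: handmade, price: 38]: Group A (stock = 22).
[stock: 16, rating: 3, origin: handmade, price: 28]: Group B (stock = 16).

Group B, Group A, Group B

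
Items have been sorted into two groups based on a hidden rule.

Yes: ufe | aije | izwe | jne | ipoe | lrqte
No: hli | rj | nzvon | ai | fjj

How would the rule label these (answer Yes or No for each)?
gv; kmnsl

Rule: contains 'e'. This holds for each 'Yes' example and fails for each 'No' one.
gv: No (no 'e'). kmnsl: No (no 'e').

No, No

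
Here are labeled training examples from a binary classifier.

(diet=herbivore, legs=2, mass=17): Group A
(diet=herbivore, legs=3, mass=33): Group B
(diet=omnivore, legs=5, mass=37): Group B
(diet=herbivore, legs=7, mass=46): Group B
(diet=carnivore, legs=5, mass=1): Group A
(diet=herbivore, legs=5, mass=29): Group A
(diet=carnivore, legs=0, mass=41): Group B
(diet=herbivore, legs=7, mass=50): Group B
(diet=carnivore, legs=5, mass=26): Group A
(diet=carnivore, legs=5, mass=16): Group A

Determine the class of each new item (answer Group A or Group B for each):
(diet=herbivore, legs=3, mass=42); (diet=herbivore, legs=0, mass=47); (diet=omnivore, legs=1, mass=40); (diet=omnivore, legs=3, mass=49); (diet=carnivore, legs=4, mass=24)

'Group A' ⟺ mass ≤ 29.
(diet=herbivore, legs=3, mass=42) → mass = 42 → Group B.
(diet=herbivore, legs=0, mass=47) → mass = 47 → Group B.
(diet=omnivore, legs=1, mass=40) → mass = 40 → Group B.
(diet=omnivore, legs=3, mass=49) → mass = 49 → Group B.
(diet=carnivore, legs=4, mass=24) → mass = 24 → Group A.

Group B, Group B, Group B, Group B, Group A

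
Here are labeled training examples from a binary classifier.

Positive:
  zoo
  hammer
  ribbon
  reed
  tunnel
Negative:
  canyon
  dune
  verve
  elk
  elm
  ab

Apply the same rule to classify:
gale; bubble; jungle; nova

Negative, Positive, Negative, Negative

'Positive' ⟺ has a double letter.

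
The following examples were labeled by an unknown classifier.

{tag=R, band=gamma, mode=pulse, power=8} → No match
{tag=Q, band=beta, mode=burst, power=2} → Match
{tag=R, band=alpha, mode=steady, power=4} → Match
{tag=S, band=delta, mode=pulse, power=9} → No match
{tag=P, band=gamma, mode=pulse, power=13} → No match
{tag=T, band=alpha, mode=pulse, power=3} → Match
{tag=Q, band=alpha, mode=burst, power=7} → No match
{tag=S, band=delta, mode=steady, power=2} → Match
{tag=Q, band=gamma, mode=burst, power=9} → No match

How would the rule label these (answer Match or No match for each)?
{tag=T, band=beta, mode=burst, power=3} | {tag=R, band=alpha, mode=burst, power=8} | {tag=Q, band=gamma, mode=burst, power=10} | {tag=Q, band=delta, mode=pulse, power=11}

Match, No match, No match, No match

The pattern is that an item is 'Match' exactly when: power ≤ 4.
{tag=T, band=beta, mode=burst, power=3}: Match (power = 3).
{tag=R, band=alpha, mode=burst, power=8}: No match (power = 8).
{tag=Q, band=gamma, mode=burst, power=10}: No match (power = 10).
{tag=Q, band=delta, mode=pulse, power=11}: No match (power = 11).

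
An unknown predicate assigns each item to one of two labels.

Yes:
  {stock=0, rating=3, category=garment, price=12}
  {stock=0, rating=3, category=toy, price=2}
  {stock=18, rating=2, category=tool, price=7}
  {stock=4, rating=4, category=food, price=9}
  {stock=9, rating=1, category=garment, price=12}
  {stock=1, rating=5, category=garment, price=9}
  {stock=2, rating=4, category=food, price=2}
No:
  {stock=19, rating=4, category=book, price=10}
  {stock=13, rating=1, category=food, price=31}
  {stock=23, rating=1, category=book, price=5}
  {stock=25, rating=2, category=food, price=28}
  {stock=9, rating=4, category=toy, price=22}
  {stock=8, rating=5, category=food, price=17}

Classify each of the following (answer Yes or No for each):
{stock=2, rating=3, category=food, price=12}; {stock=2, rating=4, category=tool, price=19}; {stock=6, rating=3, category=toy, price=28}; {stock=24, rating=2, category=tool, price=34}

The common property of the 'Yes' items is: stock ≤ 18 AND price ≤ 12. No 'No' item has it.

Yes, No, No, No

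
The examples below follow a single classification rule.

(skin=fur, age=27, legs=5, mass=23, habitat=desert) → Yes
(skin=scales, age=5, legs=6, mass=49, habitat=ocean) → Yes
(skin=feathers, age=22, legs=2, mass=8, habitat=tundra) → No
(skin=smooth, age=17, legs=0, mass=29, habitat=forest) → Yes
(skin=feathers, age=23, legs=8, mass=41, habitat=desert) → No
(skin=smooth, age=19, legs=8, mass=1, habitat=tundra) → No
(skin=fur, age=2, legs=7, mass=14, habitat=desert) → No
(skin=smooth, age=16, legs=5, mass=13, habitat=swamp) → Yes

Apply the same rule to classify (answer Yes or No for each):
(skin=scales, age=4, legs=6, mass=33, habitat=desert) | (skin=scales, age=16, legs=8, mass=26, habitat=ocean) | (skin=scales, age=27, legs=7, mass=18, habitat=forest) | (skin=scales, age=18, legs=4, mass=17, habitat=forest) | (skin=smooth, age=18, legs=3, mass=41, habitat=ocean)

Yes, No, No, Yes, Yes

The pattern is that an item is 'Yes' exactly when: legs ≤ 6 AND mass ≥ 13.
(skin=scales, age=4, legs=6, mass=33, habitat=desert) → legs = 6, mass = 33 → Yes. (skin=scales, age=16, legs=8, mass=26, habitat=ocean) → legs = 8, mass = 26 → No. (skin=scales, age=27, legs=7, mass=18, habitat=forest) → legs = 7, mass = 18 → No. (skin=scales, age=18, legs=4, mass=17, habitat=forest) → legs = 4, mass = 17 → Yes. (skin=smooth, age=18, legs=3, mass=41, habitat=ocean) → legs = 3, mass = 41 → Yes.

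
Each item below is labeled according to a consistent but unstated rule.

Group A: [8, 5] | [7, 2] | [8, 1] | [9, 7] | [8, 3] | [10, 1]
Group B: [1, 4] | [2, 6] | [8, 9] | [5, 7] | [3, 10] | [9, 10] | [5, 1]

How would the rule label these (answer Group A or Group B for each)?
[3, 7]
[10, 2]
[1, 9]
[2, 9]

Group B, Group A, Group B, Group B

The distinguishing property — first > second AND sum ≥ 8 — holds for all the 'Group A' cases and none of the 'Group B' cases.
[3, 7] — 3 < 7, 3+7 = 10, hence Group B.
[10, 2] — 10 > 2, 10+2 = 12, hence Group A.
[1, 9] — 1 < 9, 1+9 = 10, hence Group B.
[2, 9] — 2 < 9, 2+9 = 11, hence Group B.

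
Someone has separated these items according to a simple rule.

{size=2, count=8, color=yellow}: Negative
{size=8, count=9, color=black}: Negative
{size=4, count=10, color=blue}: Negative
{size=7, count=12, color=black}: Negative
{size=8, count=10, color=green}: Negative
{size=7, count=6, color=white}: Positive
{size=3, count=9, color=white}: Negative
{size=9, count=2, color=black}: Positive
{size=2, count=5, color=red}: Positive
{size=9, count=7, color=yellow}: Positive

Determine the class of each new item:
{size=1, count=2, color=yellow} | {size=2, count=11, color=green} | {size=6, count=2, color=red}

Positive, Negative, Positive

The distinguishing property — count ≤ 7 — holds for all the 'Positive' cases and none of the 'Negative' cases.
{size=1, count=2, color=yellow}: count = 2 — qualifies, so Positive. {size=2, count=11, color=green}: count = 11 — doesn't qualify, so Negative. {size=6, count=2, color=red}: count = 2 — qualifies, so Positive.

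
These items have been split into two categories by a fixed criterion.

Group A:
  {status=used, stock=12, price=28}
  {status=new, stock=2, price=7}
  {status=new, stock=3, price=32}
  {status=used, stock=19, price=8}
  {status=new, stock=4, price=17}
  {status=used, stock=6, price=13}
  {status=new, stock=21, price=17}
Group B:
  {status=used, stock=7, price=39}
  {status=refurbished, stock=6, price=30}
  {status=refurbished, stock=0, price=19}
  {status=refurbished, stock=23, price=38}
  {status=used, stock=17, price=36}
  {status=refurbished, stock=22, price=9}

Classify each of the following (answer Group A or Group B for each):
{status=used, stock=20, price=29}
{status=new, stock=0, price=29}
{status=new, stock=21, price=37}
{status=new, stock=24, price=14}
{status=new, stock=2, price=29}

Group A, Group A, Group B, Group A, Group A

Rule: status is not refurbished AND price ≤ 32. This holds for each 'Group A' example and fails for each 'Group B' one.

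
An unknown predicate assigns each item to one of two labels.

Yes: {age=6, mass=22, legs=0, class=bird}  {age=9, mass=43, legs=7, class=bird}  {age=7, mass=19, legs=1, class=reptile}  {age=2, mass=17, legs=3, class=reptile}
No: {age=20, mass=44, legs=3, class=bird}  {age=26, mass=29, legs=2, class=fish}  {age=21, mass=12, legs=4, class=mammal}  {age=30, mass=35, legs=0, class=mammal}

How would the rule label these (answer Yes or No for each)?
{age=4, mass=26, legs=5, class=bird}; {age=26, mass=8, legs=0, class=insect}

Yes, No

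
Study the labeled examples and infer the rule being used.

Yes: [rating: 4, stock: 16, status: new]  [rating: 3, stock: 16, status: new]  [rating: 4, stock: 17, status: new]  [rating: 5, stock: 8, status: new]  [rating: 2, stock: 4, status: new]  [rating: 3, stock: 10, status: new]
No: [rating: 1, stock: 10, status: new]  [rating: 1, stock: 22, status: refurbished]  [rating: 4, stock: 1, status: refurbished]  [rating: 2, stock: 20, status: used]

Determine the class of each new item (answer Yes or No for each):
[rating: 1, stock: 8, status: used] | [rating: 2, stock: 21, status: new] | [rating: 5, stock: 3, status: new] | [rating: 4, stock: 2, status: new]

No, Yes, Yes, Yes

One predicate separates the groups cleanly: status is new AND rating ≥ 2.
[rating: 1, stock: 8, status: used] — status is used, rating = 1, hence No.
[rating: 2, stock: 21, status: new] — status is new, rating = 2, hence Yes.
[rating: 5, stock: 3, status: new] — status is new, rating = 5, hence Yes.
[rating: 4, stock: 2, status: new] — status is new, rating = 4, hence Yes.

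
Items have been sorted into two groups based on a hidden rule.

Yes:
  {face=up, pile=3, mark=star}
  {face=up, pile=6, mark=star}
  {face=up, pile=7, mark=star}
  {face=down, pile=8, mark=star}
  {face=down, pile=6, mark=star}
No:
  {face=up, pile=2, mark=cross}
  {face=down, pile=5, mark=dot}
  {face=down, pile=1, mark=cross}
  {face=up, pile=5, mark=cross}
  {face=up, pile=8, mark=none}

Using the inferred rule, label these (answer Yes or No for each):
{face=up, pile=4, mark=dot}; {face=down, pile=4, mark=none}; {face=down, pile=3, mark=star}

No, No, Yes

The rule appears to be: mark is star.
{face=up, pile=4, mark=dot}: mark is dot — doesn't qualify, so No.
{face=down, pile=4, mark=none}: mark is none — doesn't qualify, so No.
{face=down, pile=3, mark=star}: mark is star — qualifies, so Yes.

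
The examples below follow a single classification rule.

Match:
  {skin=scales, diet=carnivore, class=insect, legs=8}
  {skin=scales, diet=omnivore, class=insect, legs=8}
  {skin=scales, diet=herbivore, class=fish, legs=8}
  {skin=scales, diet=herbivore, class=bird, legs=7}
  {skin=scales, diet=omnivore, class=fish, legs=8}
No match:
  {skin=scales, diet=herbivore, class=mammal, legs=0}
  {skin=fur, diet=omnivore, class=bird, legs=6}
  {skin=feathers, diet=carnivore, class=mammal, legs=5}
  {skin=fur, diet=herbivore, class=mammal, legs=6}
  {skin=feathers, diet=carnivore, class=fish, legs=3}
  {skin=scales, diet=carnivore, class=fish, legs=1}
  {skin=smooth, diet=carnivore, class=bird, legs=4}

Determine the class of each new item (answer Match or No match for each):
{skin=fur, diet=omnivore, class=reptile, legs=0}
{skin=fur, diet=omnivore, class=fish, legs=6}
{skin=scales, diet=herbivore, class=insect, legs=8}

The rule appears to be: legs ≥ 7.
No match: {skin=fur, diet=omnivore, class=reptile, legs=0}, since legs = 0. No match: {skin=fur, diet=omnivore, class=fish, legs=6}, since legs = 6. Match: {skin=scales, diet=herbivore, class=insect, legs=8}, since legs = 8.

No match, No match, Match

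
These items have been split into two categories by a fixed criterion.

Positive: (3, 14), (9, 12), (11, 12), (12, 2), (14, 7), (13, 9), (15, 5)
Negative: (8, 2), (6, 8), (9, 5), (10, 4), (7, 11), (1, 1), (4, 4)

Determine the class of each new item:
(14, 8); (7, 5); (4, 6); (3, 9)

Positive, Negative, Negative, Negative

'Positive' ⟺ max ≥ 12.
(14, 8): Positive (max 14).
(7, 5): Negative (max 7).
(4, 6): Negative (max 6).
(3, 9): Negative (max 9).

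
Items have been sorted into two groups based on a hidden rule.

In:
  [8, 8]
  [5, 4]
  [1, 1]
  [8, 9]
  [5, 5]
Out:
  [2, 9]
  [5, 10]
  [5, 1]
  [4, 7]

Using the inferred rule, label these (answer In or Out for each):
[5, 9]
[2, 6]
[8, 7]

The classifier is using: |first − second| ≤ 1.

Out, Out, In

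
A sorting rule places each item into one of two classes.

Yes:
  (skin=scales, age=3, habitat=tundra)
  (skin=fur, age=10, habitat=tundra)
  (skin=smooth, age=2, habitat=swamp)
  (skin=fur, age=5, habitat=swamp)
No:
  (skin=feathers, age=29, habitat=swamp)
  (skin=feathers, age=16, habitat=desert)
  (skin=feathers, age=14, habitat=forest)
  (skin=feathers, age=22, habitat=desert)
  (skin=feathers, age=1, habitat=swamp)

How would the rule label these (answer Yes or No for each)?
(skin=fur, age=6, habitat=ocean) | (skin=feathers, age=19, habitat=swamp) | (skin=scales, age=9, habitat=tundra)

'Yes' ⟺ skin is not feathers.
(skin=fur, age=6, habitat=ocean): skin is fur — checks out, so Yes.
(skin=feathers, age=19, habitat=swamp): skin is feathers — does not fit, so No.
(skin=scales, age=9, habitat=tundra): skin is scales — checks out, so Yes.

Yes, No, Yes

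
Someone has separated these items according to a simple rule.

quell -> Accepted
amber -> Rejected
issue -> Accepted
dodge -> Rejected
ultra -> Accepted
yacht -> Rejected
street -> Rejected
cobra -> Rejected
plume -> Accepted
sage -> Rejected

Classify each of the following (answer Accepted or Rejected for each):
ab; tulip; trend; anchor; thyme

A rule that fits every label: contains 'u' — true of each 'Accepted' example, false of each 'Rejected' one.
Rejected: ab, since no 'u'.
Accepted: tulip, since has 'u'.
Rejected: trend, since no 'u'.
Rejected: anchor, since no 'u'.
Rejected: thyme, since no 'u'.

Rejected, Accepted, Rejected, Rejected, Rejected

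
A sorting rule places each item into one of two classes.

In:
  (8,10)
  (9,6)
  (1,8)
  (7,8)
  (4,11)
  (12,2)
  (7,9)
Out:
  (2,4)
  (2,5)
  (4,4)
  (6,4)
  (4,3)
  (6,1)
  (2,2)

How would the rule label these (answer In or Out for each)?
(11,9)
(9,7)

In, In

The simplest hypothesis consistent with all the labels is: max ≥ 7.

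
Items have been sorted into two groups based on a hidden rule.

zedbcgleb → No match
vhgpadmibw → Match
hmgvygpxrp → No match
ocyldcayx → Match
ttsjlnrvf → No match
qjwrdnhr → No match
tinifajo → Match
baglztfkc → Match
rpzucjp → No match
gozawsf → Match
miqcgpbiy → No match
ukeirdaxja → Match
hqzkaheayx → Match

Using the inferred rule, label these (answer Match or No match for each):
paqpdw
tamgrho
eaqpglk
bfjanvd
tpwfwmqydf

Match, Match, Match, Match, No match

The classifier is using: contains 'a'.
Match: paqpdw, since has 'a'. Match: tamgrho, since has 'a'. Match: eaqpglk, since has 'a'. Match: bfjanvd, since has 'a'. No match: tpwfwmqydf, since no 'a'.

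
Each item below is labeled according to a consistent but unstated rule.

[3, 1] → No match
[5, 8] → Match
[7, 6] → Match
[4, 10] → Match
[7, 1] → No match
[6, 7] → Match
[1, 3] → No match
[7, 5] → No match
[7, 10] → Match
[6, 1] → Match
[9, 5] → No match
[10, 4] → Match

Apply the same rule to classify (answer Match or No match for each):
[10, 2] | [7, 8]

Looking at the examples, the only property every 'Match' case has and every 'No match' case lacks is: product is even.
[10, 2]: 10·2 = 20, passes → Match.
[7, 8]: 7·8 = 56, passes → Match.

Match, Match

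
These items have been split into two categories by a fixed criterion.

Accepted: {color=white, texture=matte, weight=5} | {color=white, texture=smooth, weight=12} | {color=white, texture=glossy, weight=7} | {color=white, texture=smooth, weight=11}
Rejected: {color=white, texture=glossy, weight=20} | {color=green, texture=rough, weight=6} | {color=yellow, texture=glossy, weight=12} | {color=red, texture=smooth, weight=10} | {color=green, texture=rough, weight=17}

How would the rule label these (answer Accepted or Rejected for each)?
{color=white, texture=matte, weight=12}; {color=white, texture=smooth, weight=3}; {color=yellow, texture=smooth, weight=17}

The rule appears to be: color is white AND weight ≤ 12.
{color=white, texture=matte, weight=12}: color is white, weight = 12 — has this property, so Accepted.
{color=white, texture=smooth, weight=3}: color is white, weight = 3 — has this property, so Accepted.
{color=yellow, texture=smooth, weight=17}: color is yellow, weight = 17 — does not satisfy this, so Rejected.

Accepted, Accepted, Rejected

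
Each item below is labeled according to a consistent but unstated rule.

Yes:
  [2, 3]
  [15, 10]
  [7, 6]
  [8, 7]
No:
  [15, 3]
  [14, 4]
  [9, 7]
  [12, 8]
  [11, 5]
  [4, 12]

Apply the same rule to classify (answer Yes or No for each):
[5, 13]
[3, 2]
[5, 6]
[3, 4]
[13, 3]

Every 'Yes' example satisfies: sum is odd. None of the 'No' examples do.
[5, 13]: 5+13 = 18, doesn't qualify → No. [3, 2]: 3+2 = 5, meets the rule → Yes. [5, 6]: 5+6 = 11, meets the rule → Yes. [3, 4]: 3+4 = 7, meets the rule → Yes. [13, 3]: 13+3 = 16, doesn't qualify → No.

No, Yes, Yes, Yes, No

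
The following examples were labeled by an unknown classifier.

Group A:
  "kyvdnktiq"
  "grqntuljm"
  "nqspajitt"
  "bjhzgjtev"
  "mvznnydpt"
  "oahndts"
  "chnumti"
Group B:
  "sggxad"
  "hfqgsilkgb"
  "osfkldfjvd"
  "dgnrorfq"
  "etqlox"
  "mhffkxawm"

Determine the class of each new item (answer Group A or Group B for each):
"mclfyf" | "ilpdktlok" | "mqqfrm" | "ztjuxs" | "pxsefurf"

Group B, Group A, Group B, Group B, Group B

The simplest hypothesis consistent with all the labels is: odd length AND contains 't'.
"mclfyf" → length 6, no 't' → Group B.
"ilpdktlok" → length 9, has 't' → Group A.
"mqqfrm" → length 6, no 't' → Group B.
"ztjuxs" → length 6, has 't' → Group B.
"pxsefurf" → length 8, no 't' → Group B.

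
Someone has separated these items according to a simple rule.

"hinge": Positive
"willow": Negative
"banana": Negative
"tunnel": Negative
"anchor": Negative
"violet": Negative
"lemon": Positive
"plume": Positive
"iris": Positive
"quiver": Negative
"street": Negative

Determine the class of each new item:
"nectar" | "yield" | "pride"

Negative, Positive, Positive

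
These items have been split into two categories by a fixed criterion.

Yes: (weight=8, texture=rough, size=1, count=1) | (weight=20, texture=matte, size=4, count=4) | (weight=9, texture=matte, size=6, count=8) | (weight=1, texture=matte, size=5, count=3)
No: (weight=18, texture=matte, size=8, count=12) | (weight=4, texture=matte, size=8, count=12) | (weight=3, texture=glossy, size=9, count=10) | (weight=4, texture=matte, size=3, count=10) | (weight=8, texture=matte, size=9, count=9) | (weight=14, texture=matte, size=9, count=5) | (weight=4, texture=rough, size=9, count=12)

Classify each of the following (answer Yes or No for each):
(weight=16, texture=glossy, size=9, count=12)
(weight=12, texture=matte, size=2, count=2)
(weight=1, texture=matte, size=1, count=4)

Every 'Yes' example satisfies: count ≤ 8 AND size ≤ 6. None of the 'No' examples do.

No, Yes, Yes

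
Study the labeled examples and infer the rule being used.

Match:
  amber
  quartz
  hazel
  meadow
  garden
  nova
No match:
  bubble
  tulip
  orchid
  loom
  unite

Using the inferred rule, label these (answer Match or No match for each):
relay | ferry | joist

Match, No match, No match

One predicate separates the groups cleanly: contains 'a'.
Match: relay, since has 'a'. No match: ferry, since no 'a'. No match: joist, since no 'a'.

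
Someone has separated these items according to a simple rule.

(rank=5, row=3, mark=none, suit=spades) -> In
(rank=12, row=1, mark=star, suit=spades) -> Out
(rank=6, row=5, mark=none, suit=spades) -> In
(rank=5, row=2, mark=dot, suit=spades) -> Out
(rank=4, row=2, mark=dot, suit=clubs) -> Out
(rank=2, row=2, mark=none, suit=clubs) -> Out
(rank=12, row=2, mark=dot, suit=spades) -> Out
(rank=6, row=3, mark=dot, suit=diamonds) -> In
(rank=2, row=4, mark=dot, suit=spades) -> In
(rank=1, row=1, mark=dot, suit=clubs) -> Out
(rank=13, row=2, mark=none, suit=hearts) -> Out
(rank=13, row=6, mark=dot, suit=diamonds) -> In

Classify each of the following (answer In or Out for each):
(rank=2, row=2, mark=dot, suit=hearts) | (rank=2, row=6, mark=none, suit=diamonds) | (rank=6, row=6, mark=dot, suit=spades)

Rule: row ≥ 3. This holds for each 'In' example and fails for each 'Out' one.
(rank=2, row=2, mark=dot, suit=hearts): row = 2 — fails this test, so Out.
(rank=2, row=6, mark=none, suit=diamonds): row = 6 — has this property, so In.
(rank=6, row=6, mark=dot, suit=spades): row = 6 — has this property, so In.

Out, In, In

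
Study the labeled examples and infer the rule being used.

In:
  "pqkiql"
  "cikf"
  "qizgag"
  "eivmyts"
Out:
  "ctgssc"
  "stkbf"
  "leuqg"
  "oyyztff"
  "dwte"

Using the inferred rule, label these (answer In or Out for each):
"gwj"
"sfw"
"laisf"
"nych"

Out, Out, In, Out

The common property of the 'In' items is: contains 'i'. No 'Out' item has it.
"gwj": no 'i', fails the rule → Out.
"sfw": no 'i', fails the rule → Out.
"laisf": has 'i', fits → In.
"nych": no 'i', fails the rule → Out.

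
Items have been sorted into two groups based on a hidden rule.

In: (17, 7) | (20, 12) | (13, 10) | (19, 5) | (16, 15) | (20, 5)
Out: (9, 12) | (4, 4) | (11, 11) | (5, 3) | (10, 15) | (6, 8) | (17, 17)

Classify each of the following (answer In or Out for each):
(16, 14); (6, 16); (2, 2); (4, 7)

The rule appears to be: first > second AND sum ≥ 14.

In, Out, Out, Out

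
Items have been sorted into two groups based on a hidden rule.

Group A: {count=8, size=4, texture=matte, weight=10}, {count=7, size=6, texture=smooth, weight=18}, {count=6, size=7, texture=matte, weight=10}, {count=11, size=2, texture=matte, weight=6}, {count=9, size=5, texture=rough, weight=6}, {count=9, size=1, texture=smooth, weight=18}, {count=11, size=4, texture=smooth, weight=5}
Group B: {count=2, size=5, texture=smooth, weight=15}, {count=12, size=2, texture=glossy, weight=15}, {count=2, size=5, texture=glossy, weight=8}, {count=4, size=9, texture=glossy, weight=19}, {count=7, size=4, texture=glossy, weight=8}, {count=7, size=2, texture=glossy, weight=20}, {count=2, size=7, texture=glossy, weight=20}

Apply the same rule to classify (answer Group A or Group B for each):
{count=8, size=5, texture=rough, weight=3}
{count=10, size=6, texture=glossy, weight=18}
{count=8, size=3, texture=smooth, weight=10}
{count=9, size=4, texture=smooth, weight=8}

Rule: texture is not glossy AND count ≥ 4. This holds for each 'Group A' example and fails for each 'Group B' one.
{count=8, size=5, texture=rough, weight=3}: texture is rough, count = 8, has this property → Group A. {count=10, size=6, texture=glossy, weight=18}: texture is glossy, count = 10, does not pass → Group B. {count=8, size=3, texture=smooth, weight=10}: texture is smooth, count = 8, has this property → Group A. {count=9, size=4, texture=smooth, weight=8}: texture is smooth, count = 9, has this property → Group A.

Group A, Group B, Group A, Group A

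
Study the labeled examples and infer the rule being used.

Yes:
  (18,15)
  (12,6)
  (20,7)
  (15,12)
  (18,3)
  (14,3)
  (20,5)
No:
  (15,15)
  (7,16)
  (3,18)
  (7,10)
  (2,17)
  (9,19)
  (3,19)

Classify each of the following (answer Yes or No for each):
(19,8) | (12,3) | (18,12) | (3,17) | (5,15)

Yes, Yes, Yes, No, No

The pattern is that an item is 'Yes' exactly when: first > second.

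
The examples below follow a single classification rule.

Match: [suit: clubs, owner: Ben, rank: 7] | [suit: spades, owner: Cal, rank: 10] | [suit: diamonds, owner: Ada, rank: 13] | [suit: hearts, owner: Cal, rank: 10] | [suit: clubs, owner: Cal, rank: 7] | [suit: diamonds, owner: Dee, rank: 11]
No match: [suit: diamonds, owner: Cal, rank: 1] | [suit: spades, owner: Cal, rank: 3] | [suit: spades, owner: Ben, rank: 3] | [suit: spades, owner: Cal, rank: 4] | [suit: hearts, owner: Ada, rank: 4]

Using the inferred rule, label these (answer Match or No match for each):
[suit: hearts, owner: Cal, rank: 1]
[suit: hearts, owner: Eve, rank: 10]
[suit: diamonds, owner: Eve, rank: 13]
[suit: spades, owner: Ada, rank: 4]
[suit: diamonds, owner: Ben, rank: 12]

No match, Match, Match, No match, Match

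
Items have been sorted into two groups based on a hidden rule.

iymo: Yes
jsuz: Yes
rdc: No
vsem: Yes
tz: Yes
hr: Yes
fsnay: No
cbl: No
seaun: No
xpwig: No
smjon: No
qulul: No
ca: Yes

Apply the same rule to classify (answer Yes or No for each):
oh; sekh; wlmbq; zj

A rule that fits every label: even length — true of each 'Yes' example, false of each 'No' one.
oh — length 2, hence Yes. sekh — length 4, hence Yes. wlmbq — length 5, hence No. zj — length 2, hence Yes.

Yes, Yes, No, Yes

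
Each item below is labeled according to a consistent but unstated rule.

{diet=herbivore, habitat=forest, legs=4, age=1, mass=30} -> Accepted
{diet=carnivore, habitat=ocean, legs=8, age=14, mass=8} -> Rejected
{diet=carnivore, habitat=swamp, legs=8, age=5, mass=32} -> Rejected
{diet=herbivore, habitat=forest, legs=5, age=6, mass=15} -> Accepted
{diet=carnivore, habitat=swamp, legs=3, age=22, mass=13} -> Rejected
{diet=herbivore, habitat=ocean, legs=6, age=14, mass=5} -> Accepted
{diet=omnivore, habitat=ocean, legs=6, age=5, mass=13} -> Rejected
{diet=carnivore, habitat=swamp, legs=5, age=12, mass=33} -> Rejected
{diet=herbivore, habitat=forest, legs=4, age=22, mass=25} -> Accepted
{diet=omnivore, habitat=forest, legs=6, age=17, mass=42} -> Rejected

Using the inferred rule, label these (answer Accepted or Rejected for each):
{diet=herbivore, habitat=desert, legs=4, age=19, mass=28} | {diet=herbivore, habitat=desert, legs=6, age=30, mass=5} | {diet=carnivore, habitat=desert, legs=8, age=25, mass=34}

Comparing the two groups points to one rule — diet is herbivore.

Accepted, Accepted, Rejected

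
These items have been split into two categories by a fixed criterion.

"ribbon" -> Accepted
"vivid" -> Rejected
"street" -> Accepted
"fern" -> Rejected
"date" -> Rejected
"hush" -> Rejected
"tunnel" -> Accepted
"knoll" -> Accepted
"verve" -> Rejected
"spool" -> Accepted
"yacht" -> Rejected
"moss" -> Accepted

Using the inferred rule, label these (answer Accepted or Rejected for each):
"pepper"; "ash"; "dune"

The classifier is using: has a double letter.

Accepted, Rejected, Rejected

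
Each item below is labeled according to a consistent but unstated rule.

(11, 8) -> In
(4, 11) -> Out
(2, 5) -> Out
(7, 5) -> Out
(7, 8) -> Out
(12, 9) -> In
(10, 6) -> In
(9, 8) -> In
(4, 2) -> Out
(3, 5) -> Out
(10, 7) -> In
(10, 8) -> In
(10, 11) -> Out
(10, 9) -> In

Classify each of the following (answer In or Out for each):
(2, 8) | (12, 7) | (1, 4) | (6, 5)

The rule appears to be: first > second AND sum ≥ 15.
Out: (2, 8), since 2 < 8, 2+8 = 10. In: (12, 7), since 12 > 7, 12+7 = 19. Out: (1, 4), since 1 < 4, 1+4 = 5. Out: (6, 5), since 6 > 5, 6+5 = 11.

Out, In, Out, Out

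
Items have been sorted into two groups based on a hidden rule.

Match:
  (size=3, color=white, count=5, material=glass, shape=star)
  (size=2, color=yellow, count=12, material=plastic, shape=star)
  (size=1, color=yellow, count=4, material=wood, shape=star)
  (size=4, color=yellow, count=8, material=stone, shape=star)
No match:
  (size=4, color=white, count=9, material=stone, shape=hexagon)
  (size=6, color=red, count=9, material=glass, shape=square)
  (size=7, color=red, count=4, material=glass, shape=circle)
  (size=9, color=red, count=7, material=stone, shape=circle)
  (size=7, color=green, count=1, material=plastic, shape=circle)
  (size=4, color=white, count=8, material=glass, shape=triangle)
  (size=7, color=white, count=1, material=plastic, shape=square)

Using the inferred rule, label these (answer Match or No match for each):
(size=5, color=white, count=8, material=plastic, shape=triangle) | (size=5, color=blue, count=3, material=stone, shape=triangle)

One predicate separates the groups cleanly: shape is star.
(size=5, color=white, count=8, material=plastic, shape=triangle): No match (shape is triangle). (size=5, color=blue, count=3, material=stone, shape=triangle): No match (shape is triangle).

No match, No match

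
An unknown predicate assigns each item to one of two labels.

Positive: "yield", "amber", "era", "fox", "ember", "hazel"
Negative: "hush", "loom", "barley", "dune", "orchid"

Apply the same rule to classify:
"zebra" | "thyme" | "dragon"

Rule: odd length. This holds for each 'Positive' example and fails for each 'Negative' one.
"zebra" → length 5 → Positive.
"thyme" → length 5 → Positive.
"dragon" → length 6 → Negative.

Positive, Positive, Negative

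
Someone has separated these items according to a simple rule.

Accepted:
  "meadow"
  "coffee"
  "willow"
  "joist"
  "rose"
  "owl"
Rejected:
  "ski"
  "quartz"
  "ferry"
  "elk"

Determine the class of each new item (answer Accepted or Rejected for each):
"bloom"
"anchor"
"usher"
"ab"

Accepted, Accepted, Rejected, Rejected

The simplest hypothesis consistent with all the labels is: contains 'o'.
"bloom" — has 'o', hence Accepted. "anchor" — has 'o', hence Accepted. "usher" — no 'o', hence Rejected. "ab" — no 'o', hence Rejected.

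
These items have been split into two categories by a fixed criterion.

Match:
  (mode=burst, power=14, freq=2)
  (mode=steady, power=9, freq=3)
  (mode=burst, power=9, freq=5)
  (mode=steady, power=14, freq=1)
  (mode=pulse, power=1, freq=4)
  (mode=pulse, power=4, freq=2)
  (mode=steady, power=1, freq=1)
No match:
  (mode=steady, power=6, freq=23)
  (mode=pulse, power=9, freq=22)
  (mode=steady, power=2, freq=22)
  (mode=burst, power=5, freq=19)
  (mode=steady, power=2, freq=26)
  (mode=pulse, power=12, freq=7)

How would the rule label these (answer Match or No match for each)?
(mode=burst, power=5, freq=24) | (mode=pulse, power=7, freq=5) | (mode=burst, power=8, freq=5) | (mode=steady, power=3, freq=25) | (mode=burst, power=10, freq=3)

Every 'Match' example satisfies: freq ≤ 5. None of the 'No match' examples do.
(mode=burst, power=5, freq=24) → freq = 24 → No match. (mode=pulse, power=7, freq=5) → freq = 5 → Match. (mode=burst, power=8, freq=5) → freq = 5 → Match. (mode=steady, power=3, freq=25) → freq = 25 → No match. (mode=burst, power=10, freq=3) → freq = 3 → Match.

No match, Match, Match, No match, Match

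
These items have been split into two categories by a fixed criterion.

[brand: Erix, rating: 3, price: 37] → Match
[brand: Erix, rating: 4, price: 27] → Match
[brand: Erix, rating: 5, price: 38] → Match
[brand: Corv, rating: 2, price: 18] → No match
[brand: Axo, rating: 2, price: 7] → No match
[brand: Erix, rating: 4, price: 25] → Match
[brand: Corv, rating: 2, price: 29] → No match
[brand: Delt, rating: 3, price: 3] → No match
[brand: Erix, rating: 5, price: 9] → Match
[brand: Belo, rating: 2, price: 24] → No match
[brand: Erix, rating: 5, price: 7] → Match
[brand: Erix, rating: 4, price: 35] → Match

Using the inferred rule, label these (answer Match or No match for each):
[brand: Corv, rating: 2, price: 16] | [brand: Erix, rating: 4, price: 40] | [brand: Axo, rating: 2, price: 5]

The distinguishing property — brand is Erix — holds for all the 'Match' cases and none of the 'No match' cases.
[brand: Corv, rating: 2, price: 16]: brand is Corv, lacks this property → No match. [brand: Erix, rating: 4, price: 40]: brand is Erix, fits → Match. [brand: Axo, rating: 2, price: 5]: brand is Axo, lacks this property → No match.

No match, Match, No match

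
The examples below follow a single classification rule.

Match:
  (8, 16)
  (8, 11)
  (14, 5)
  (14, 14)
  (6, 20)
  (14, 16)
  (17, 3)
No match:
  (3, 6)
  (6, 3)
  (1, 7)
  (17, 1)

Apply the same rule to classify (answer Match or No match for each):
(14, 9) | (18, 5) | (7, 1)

The pattern is that an item is 'Match' exactly when: sum ≥ 19.

Match, Match, No match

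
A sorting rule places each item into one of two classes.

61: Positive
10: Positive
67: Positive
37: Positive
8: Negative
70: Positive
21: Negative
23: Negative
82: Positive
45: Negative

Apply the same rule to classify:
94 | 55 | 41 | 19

Positive, Positive, Negative, Positive

Every 'Positive' example satisfies: ≡ 1 (mod 3). None of the 'Negative' examples do.
94: 94 mod 3 = 1, passes → Positive.
55: 55 mod 3 = 1, passes → Positive.
41: 41 mod 3 = 2, lacks this property → Negative.
19: 19 mod 3 = 1, passes → Positive.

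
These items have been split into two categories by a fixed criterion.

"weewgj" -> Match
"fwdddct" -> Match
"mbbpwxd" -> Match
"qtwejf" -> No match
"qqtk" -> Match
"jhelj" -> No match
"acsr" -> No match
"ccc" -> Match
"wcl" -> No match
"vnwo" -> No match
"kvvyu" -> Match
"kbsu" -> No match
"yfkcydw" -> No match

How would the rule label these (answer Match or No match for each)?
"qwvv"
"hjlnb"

Comparing the two groups points to one rule — has a double letter.
"qwvv" → 'vv' doubled → Match.
"hjlnb" → no doubled letter → No match.

Match, No match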